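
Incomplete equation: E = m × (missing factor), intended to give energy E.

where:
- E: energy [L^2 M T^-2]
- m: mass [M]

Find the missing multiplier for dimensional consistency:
v² (velocity squared), dimensions [L^2 T^-2]

E has dimensions [L^2 M T^-2] and m has dimensions [M].
The missing factor must have dimensions [L^2 M T^-2] / [M] = [L^2 T^-2], i.e. velocity squared (v²).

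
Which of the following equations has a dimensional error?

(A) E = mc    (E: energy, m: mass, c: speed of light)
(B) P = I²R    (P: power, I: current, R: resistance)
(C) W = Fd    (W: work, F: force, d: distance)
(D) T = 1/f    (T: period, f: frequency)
(A) E = mc

The equation (A) E = mc is dimensionally incorrect.

LHS (E): [L^2 M T^-2]
RHS (mc): [L M T^-1] ✗

The dimensions do not match. The other three equations balance.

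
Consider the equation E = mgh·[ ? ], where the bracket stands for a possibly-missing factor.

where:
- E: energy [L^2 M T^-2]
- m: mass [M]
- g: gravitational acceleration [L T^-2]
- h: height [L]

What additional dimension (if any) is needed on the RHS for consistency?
Nothing is missing — the bracketed factor must be dimensionless.

E has dimensions [L^2 M T^-2] and mgh already has dimensions [L^2 M T^-2], so E = mgh is dimensionally complete.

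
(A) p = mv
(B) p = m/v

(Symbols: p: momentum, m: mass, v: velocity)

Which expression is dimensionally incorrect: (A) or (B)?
(B)

(A) p = mv: LHS [L M T^-1], RHS [L M T^-1] ✓
(B) p = m/v: LHS [L M T^-1], RHS [L^-1 M T] ✗

Expression (B) p = m/v is dimensionally incorrect.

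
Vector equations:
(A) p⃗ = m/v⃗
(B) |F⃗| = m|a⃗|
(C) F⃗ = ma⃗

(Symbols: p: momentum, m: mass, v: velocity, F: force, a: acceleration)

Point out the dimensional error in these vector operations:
(A) p⃗ = m/v⃗

(A) p⃗ = m/v⃗: LHS [L M T^-1], RHS [L^-1 M T] ✗ — momentum is mass times velocity; should be mv⃗ (and division by a vector is undefined)
(B) |F⃗| = m|a⃗|: LHS [L M T^-2], RHS [L M T^-2] ✓ — magnitudes of vectors are scalars
(C) F⃗ = ma⃗: LHS [L M T^-2], RHS [L M T^-2] ✓ — Force and acceleration are vectors, mass is a scalar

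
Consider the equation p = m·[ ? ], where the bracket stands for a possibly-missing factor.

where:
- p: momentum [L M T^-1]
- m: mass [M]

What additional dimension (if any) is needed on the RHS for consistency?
[L T^-1] — velocity (e.g. v)

p has dimensions [L M T^-1]; m has dimensions [M].
The bracketed factor must supply [L M T^-1] / [M] = [L T^-1].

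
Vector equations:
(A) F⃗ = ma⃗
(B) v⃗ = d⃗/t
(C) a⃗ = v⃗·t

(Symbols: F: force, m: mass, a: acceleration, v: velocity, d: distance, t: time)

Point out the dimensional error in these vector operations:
(C) a⃗ = v⃗·t

(A) F⃗ = ma⃗: LHS [L M T^-2], RHS [L M T^-2] ✓ — Force and acceleration are vectors, mass is a scalar
(B) v⃗ = d⃗/t: LHS [L T^-1], RHS [L T^-1] ✓ — displacement (vector) divided by time (scalar)
(C) a⃗ = v⃗·t: LHS [L T^-2], RHS [L] ✗ — acceleration is velocity per time; should be v⃗/t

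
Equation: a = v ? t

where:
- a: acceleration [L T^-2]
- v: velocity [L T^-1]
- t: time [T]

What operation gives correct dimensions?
division (÷): a = v ÷ t

a [L T^-2]; v [L T^-1]; t [T].
v × t → [L] ✗
v ÷ t → [L T^-2] ✓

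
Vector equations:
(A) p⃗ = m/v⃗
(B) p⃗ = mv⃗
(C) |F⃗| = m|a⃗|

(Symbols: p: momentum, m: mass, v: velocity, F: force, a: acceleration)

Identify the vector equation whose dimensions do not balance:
(A) p⃗ = m/v⃗

(A) p⃗ = m/v⃗: LHS [L M T^-1], RHS [L^-1 M T] ✗ — momentum is mass times velocity; should be mv⃗ (and division by a vector is undefined)
(B) p⃗ = mv⃗: LHS [L M T^-1], RHS [L M T^-1] ✓ — mass (scalar) times velocity (vector)
(C) |F⃗| = m|a⃗|: LHS [L M T^-2], RHS [L M T^-2] ✓ — magnitudes of vectors are scalars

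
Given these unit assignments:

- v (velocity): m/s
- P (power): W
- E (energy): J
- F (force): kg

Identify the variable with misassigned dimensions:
F

The variable F (force) should have units N, not kg.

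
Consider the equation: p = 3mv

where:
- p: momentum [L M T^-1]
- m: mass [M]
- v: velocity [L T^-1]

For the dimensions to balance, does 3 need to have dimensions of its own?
No

p has dimensions [L M T^-1] and mv already has dimensions [L M T^-1], so the equation balances without 3 contributing any dimensions. 3 is a pure (dimensionless) number; changing or removing it would not affect dimensional consistency.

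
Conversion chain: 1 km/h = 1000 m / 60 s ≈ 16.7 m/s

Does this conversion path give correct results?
The chain is incorrect (it contains an error).

Incorrect: 1 h = 3600 s, not 60 s (1 km/h ≈ 0.278 m/s)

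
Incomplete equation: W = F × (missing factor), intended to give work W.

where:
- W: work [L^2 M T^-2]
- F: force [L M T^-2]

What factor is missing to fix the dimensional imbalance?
d (distance), dimensions [L]

W has dimensions [L^2 M T^-2] and F has dimensions [L M T^-2].
The missing factor must have dimensions [L^2 M T^-2] / [L M T^-2] = [L], i.e. distance (d).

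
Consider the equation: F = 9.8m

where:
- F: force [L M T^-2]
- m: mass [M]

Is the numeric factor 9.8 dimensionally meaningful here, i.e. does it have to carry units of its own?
Yes

F has dimensions [L M T^-2], while m alone has dimensions [M]. For the equation to balance, the factor 9.8 must carry dimensions [L T^-2] — it is a dimensional constant (a numerical value of a physical quantity with its units suppressed), not a pure number.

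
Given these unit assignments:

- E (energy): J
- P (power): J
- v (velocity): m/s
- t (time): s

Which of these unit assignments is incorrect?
P

The variable P (power) should have units W, not J.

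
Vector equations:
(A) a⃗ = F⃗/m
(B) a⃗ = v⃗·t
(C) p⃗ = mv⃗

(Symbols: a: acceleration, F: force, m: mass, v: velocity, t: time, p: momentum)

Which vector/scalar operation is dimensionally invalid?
(B) a⃗ = v⃗·t

(A) a⃗ = F⃗/m: LHS [L T^-2], RHS [L T^-2] ✓ — force (vector) divided by mass (scalar)
(B) a⃗ = v⃗·t: LHS [L T^-2], RHS [L] ✗ — acceleration is velocity per time; should be v⃗/t
(C) p⃗ = mv⃗: LHS [L M T^-1], RHS [L M T^-1] ✓ — mass (scalar) times velocity (vector)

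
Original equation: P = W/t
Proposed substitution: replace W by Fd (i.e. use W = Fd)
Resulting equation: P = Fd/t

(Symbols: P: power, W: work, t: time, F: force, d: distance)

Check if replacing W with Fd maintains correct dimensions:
Yes

[W] = [L^2 M T^-2] and [Fd] = [L^2 M T^-2]. These match, so the substitution replaces a quantity by one of the same dimensions and the result P = Fd/t has LHS [L^2 M T^-3] vs RHS [L^2 M T^-3] — still consistent.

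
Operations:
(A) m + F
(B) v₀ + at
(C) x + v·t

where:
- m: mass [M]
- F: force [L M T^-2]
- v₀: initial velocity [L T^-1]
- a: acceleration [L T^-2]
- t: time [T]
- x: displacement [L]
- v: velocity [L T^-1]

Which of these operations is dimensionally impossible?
(A) m + F

(A) m + F: m [M] and F [L M T^-2] — different dimensions cannot be added/subtracted ✗
(B) v₀ + at: v₀ [L T^-1] and at [L T^-1] — same dimensions ✓
(C) x + v·t: x [L] and v·t [L] — same dimensions ✓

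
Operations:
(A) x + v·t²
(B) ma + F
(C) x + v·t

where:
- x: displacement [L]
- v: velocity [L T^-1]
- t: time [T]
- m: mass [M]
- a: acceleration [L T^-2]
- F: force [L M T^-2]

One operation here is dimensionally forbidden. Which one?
(A) x + v·t²

(A) x + v·t²: x [L] and v·t² [L T] — different dimensions cannot be added/subtracted ✗
(B) ma + F: ma [L M T^-2] and F [L M T^-2] — same dimensions ✓
(C) x + v·t: x [L] and v·t [L] — same dimensions ✓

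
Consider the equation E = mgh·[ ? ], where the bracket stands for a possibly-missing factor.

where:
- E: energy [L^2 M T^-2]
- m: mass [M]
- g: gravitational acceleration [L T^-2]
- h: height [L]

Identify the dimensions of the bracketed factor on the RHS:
Nothing is missing — the bracketed factor must be dimensionless.

E has dimensions [L^2 M T^-2] and mgh already has dimensions [L^2 M T^-2], so E = mgh is dimensionally complete.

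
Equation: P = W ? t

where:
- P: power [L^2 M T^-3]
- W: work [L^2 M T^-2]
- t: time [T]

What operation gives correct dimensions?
division (÷): P = W ÷ t

P [L^2 M T^-3]; W [L^2 M T^-2]; t [T].
W × t → [L^2 M T^-1] ✗
W ÷ t → [L^2 M T^-3] ✓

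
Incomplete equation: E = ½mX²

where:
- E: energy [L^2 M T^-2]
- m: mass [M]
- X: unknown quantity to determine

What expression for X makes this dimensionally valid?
X = v (velocity), dimensions [L T^-1]

E has dimensions [L^2 M T^-2]; the rest of the RHS (½m) has dimensions [M].
So X² must have dimensions [L^2 T^-2], i.e. X has dimensions [L T^-1] — X = v (velocity).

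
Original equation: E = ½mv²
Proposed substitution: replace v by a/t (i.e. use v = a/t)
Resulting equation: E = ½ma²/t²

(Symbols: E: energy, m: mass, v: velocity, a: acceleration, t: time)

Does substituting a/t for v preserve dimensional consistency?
No

[v] = [L T^-1] and [a/t] = [L T^-3]. These differ, so the substitution replaces a quantity by one of different dimensions and the result E = ½ma²/t² has LHS [L^2 M T^-2] vs RHS [L^2 M T^-6] — inconsistent.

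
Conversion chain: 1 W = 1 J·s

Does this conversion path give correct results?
The chain is incorrect (it contains an error).

Incorrect: Watt is J/s, not J·s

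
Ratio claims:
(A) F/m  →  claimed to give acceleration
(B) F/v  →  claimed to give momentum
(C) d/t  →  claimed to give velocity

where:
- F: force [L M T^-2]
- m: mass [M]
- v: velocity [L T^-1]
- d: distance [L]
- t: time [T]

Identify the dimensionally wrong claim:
(B) F/v does not give momentum

(A) F/m: [L T^-2] = acceleration [L T^-2] ✓
(B) F/v: [M T^-1] ≠ momentum [L M T^-1] ✗
(C) d/t: [L T^-1] = velocity [L T^-1] ✓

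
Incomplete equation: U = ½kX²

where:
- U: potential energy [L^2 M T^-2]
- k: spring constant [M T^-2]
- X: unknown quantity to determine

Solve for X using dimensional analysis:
X = x (displacement), dimensions [L]

U has dimensions [L^2 M T^-2]; the rest of the RHS (½k) has dimensions [M T^-2].
So X² must have dimensions [L^2], i.e. X has dimensions [L] — X = x (displacement).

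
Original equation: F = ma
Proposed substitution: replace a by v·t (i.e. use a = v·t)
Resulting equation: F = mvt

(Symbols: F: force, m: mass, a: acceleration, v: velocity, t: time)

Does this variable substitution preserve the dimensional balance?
No

[a] = [L T^-2] and [v·t] = [L]. These differ, so the substitution replaces a quantity by one of different dimensions and the result F = mvt has LHS [L M T^-2] vs RHS [L M] — inconsistent.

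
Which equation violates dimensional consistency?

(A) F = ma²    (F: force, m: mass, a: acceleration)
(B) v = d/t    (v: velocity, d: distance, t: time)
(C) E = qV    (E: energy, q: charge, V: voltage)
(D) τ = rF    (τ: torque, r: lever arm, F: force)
(A) F = ma²

The equation (A) F = ma² is dimensionally incorrect.

LHS (F): [L M T^-2]
RHS (ma²): [L^2 M T^-4] ✗

The dimensions do not match. The other three equations balance.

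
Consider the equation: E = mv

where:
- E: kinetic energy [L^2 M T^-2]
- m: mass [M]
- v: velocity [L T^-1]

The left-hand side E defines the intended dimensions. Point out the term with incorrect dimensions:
The right-hand side term mv

E has dimensions [L^2 M T^-2], but mv has dimensions [L M T^-1], so the term mv is dimensionally wrong for E.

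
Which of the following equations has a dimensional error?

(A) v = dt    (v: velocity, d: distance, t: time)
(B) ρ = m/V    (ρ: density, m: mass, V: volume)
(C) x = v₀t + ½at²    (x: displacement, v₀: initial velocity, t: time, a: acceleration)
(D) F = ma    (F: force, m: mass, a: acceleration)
(A) v = dt

The equation (A) v = dt is dimensionally incorrect.

LHS (v): [L T^-1]
RHS (dt): [L T] ✗

The dimensions do not match. The other three equations balance.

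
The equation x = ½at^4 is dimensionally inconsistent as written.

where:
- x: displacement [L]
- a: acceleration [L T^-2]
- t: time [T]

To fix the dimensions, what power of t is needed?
The exponent of t should be 2: x = ½at^2

The LHS x has dimensions [L]; t has dimensions [T].
As written, the RHS ½at^4 (exponent 4 on t) has dimensions [L T^2], which does not match.
With exponent 2, the RHS ½at^2 has dimensions [L], matching the LHS.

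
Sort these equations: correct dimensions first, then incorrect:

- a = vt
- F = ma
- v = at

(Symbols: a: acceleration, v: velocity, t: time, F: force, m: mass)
Dimensionally correct: F = ma, v = at
Dimensionally incorrect: a = vt
Ordered (correct first, then incorrect): F = ma, v = at, a = vt

- a = vt: LHS [L T^-2], RHS [L] → incorrect ✗
- F = ma: LHS [L M T^-2], RHS [L M T^-2] → correct ✓
- v = at: LHS [L T^-1], RHS [L T^-1] → correct ✓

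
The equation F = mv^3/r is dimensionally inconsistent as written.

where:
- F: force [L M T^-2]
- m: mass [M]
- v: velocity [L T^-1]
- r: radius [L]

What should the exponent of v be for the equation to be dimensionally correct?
The exponent of v should be 2: F = mv^2/r

The LHS F has dimensions [L M T^-2]; v has dimensions [L T^-1].
As written, the RHS mv^3/r (exponent 3 on v) has dimensions [L^2 M T^-3], which does not match.
With exponent 2, the RHS mv^2/r has dimensions [L M T^-2], matching the LHS.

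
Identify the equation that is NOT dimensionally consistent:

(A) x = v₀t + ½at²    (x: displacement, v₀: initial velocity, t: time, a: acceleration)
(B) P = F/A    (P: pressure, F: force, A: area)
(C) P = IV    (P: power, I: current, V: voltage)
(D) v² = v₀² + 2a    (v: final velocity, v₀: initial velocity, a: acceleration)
(D) v² = v₀² + 2a

The equation (D) v² = v₀² + 2a is dimensionally incorrect.

LHS (v²): [L^2 T^-2]
RHS terms:
  - v₀²: [L^2 T^-2] ✓
  - 2a: [L T^-2] ✗ (does not match LHS)

The dimensions do not match. The other three equations balance.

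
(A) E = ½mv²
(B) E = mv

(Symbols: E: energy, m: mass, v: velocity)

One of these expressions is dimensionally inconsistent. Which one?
(B)

(A) E = ½mv²: LHS [L^2 M T^-2], RHS [L^2 M T^-2] ✓
(B) E = mv: LHS [L^2 M T^-2], RHS [L M T^-1] ✗

Expression (B) E = mv is dimensionally incorrect.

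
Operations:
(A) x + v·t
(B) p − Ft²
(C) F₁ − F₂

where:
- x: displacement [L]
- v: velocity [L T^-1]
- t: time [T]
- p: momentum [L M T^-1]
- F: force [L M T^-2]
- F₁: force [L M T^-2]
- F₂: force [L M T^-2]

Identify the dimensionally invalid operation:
(B) p − Ft²

(A) x + v·t: x [L] and v·t [L] — same dimensions ✓
(B) p − Ft²: p [L M T^-1] and Ft² [L M] — different dimensions cannot be added/subtracted ✗
(C) F₁ − F₂: F₁ [L M T^-2] and F₂ [L M T^-2] — same dimensions ✓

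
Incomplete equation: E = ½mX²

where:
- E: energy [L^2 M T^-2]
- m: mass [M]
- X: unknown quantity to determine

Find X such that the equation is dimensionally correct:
X = v (velocity), dimensions [L T^-1]

E has dimensions [L^2 M T^-2]; the rest of the RHS (½m) has dimensions [M].
So X² must have dimensions [L^2 T^-2], i.e. X has dimensions [L T^-1] — X = v (velocity).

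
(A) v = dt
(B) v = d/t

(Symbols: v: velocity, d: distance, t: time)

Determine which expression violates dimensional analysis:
(A)

(A) v = dt: LHS [L T^-1], RHS [L T] ✗
(B) v = d/t: LHS [L T^-1], RHS [L T^-1] ✓

Expression (A) v = dt is dimensionally incorrect.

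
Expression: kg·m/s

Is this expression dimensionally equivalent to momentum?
Yes

The expression kg·m/s has dimensions [L M T^-1], which is exactly momentum [L M T^-1].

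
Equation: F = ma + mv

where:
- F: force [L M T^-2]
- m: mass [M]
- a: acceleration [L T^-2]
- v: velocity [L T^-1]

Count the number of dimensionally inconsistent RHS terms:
1

LHS F: [L M T^-2]
- ma: [L M T^-2] ✓
- mv: [L M T^-1] ✗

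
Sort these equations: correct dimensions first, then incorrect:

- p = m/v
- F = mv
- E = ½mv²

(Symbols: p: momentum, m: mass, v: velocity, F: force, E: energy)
Dimensionally correct: E = ½mv²
Dimensionally incorrect: p = m/v, F = mv
Ordered (correct first, then incorrect): E = ½mv², p = m/v, F = mv

- p = m/v: LHS [L M T^-1], RHS [L^-1 M T] → incorrect ✗
- F = mv: LHS [L M T^-2], RHS [L M T^-1] → incorrect ✗
- E = ½mv²: LHS [L^2 M T^-2], RHS [L^2 M T^-2] → correct ✓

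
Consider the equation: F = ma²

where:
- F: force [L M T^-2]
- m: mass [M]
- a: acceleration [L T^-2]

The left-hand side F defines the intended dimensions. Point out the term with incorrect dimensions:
The right-hand side term ma²

F has dimensions [L M T^-2], but ma² has dimensions [L^2 M T^-4], so the term ma² is dimensionally wrong for F.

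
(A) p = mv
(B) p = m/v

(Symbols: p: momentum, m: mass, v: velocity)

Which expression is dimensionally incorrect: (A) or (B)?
(B)

(A) p = mv: LHS [L M T^-1], RHS [L M T^-1] ✓
(B) p = m/v: LHS [L M T^-1], RHS [L^-1 M T] ✗

Expression (B) p = m/v is dimensionally incorrect.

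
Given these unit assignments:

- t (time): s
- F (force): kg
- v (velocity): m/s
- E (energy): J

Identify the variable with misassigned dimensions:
F

The variable F (force) should have units N, not kg.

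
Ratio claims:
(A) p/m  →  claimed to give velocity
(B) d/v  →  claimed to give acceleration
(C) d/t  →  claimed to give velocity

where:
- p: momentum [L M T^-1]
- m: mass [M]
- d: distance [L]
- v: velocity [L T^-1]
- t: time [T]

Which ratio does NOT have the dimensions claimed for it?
(B) d/v does not give acceleration

(A) p/m: [L T^-1] = velocity [L T^-1] ✓
(B) d/v: [T] ≠ acceleration [L T^-2] ✗
(C) d/t: [L T^-1] = velocity [L T^-1] ✓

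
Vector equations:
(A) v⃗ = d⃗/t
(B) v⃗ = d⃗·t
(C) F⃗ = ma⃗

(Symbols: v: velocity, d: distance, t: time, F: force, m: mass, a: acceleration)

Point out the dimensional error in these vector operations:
(B) v⃗ = d⃗·t

(A) v⃗ = d⃗/t: LHS [L T^-1], RHS [L T^-1] ✓ — displacement (vector) divided by time (scalar)
(B) v⃗ = d⃗·t: LHS [L T^-1], RHS [L T] ✗ — velocity is displacement per time; should be d⃗/t
(C) F⃗ = ma⃗: LHS [L M T^-2], RHS [L M T^-2] ✓ — Force and acceleration are vectors, mass is a scalar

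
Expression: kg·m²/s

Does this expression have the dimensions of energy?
No

The expression kg·m²/s has dimensions [L^2 M T^-1], but energy has dimensions [L^2 M T^-2].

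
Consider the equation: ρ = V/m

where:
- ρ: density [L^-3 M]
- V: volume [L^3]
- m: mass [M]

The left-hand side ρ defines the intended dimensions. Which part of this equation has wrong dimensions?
The right-hand side term V/m

ρ has dimensions [L^-3 M], but V/m has dimensions [L^3 M^-1], so the term V/m is dimensionally wrong for ρ.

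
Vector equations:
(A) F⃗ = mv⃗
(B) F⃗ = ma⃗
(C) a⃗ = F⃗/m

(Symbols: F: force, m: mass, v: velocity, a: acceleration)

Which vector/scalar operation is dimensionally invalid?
(A) F⃗ = mv⃗

(A) F⃗ = mv⃗: LHS [L M T^-2], RHS [L M T^-1] ✗ — mass times velocity is momentum, not force; should be ma⃗
(B) F⃗ = ma⃗: LHS [L M T^-2], RHS [L M T^-2] ✓ — Force and acceleration are vectors, mass is a scalar
(C) a⃗ = F⃗/m: LHS [L T^-2], RHS [L T^-2] ✓ — force (vector) divided by mass (scalar)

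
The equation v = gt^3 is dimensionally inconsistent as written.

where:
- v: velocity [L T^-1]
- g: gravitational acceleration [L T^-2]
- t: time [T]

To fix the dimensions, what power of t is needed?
The exponent of t should be 1: v = gt

The LHS v has dimensions [L T^-1]; t has dimensions [T].
As written, the RHS gt^3 (exponent 3 on t) has dimensions [L T], which does not match.
With exponent 1, the RHS gt has dimensions [L T^-1], matching the LHS.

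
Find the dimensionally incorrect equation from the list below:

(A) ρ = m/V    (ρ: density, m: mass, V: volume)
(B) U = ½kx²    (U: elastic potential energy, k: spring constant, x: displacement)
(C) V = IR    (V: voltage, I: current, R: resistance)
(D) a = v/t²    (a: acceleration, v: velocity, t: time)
(D) a = v/t²

The equation (D) a = v/t² is dimensionally incorrect.

LHS (a): [L T^-2]
RHS (v/t²): [L T^-3] ✗

The dimensions do not match. The other three equations balance.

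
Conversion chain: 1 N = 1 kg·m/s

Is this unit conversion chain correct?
The chain is incorrect (it contains an error).

Incorrect: Newton is kg·m/s², not kg·m/s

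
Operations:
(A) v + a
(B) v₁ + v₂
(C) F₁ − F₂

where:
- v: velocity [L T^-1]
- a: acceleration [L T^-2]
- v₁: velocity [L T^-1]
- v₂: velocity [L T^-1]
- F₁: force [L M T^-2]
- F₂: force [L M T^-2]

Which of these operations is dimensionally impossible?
(A) v + a

(A) v + a: v [L T^-1] and a [L T^-2] — different dimensions cannot be added/subtracted ✗
(B) v₁ + v₂: v₁ [L T^-1] and v₂ [L T^-1] — same dimensions ✓
(C) F₁ − F₂: F₁ [L M T^-2] and F₂ [L M T^-2] — same dimensions ✓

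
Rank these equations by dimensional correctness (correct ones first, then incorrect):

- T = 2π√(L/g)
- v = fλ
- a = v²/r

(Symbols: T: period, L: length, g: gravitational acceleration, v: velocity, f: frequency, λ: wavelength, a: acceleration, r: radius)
Dimensionally correct: T = 2π√(L/g), v = fλ, a = v²/r
Dimensionally incorrect: none
Ordered (correct first, then incorrect): T = 2π√(L/g), v = fλ, a = v²/r

- T = 2π√(L/g): LHS [T], RHS [T] → correct ✓
- v = fλ: LHS [L T^-1], RHS [L T^-1] → correct ✓
- a = v²/r: LHS [L T^-2], RHS [L T^-2] → correct ✓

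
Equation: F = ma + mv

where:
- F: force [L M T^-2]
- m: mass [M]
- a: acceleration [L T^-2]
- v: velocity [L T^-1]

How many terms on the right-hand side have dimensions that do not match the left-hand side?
1

LHS F: [L M T^-2]
- ma: [L M T^-2] ✓
- mv: [L M T^-1] ✗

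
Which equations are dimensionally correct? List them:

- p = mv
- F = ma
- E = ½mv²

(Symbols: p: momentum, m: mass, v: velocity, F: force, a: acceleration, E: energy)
Dimensionally correct: p = mv, F = ma, E = ½mv²
Dimensionally incorrect: none
Ordered (correct first, then incorrect): p = mv, F = ma, E = ½mv²

- p = mv: LHS [L M T^-1], RHS [L M T^-1] → correct ✓
- F = ma: LHS [L M T^-2], RHS [L M T^-2] → correct ✓
- E = ½mv²: LHS [L^2 M T^-2], RHS [L^2 M T^-2] → correct ✓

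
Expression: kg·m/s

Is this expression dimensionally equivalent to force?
No

The expression kg·m/s has dimensions [L M T^-1], but force has dimensions [L M T^-2].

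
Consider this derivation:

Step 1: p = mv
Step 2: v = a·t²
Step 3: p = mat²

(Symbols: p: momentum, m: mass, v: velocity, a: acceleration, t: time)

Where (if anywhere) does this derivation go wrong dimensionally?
Step 2

Step 1: p = mv → LHS [L M T^-1], RHS [L M T^-1] ✓
Step 2: v = a·t² → LHS [L T^-1], RHS [L] ✗

The first dimensional inconsistency appears in step 2: v = a·t²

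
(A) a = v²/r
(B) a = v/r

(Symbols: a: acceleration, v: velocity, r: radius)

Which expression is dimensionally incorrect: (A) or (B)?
(B)

(A) a = v²/r: LHS [L T^-2], RHS [L T^-2] ✓
(B) a = v/r: LHS [L T^-2], RHS [T^-1] ✗

Expression (B) a = v/r is dimensionally incorrect.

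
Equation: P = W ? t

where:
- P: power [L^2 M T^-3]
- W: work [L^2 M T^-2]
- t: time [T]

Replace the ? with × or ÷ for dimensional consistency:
division (÷): P = W ÷ t

P [L^2 M T^-3]; W [L^2 M T^-2]; t [T].
W × t → [L^2 M T^-1] ✗
W ÷ t → [L^2 M T^-3] ✓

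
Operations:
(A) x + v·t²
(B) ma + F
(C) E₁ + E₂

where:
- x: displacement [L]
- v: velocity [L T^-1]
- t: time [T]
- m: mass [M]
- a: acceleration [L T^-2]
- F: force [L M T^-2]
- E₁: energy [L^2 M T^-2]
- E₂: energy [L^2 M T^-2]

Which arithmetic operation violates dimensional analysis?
(A) x + v·t²

(A) x + v·t²: x [L] and v·t² [L T] — different dimensions cannot be added/subtracted ✗
(B) ma + F: ma [L M T^-2] and F [L M T^-2] — same dimensions ✓
(C) E₁ + E₂: E₁ [L^2 M T^-2] and E₂ [L^2 M T^-2] — same dimensions ✓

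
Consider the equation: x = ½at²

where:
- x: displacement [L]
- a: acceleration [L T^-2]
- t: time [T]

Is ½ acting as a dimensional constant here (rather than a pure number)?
No

x has dimensions [L] and at² already has dimensions [L], so the equation balances without ½ contributing any dimensions. ½ is a pure (dimensionless) number; changing or removing it would not affect dimensional consistency.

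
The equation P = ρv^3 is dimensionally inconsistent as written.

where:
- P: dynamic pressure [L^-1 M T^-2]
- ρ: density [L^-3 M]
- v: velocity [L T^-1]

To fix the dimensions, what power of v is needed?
The exponent of v should be 2: P = ρv^2

The LHS P has dimensions [L^-1 M T^-2]; v has dimensions [L T^-1].
As written, the RHS ρv^3 (exponent 3 on v) has dimensions [M T^-3], which does not match.
With exponent 2, the RHS ρv^2 has dimensions [L^-1 M T^-2], matching the LHS.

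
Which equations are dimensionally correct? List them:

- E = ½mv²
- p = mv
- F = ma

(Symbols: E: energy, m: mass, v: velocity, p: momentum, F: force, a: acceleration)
Dimensionally correct: E = ½mv², p = mv, F = ma
Dimensionally incorrect: none
Ordered (correct first, then incorrect): E = ½mv², p = mv, F = ma

- E = ½mv²: LHS [L^2 M T^-2], RHS [L^2 M T^-2] → correct ✓
- p = mv: LHS [L M T^-1], RHS [L M T^-1] → correct ✓
- F = ma: LHS [L M T^-2], RHS [L M T^-2] → correct ✓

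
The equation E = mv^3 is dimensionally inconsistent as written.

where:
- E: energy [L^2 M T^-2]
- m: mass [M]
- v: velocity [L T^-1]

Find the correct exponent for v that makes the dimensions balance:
The exponent of v should be 2: E = mv^2

The LHS E has dimensions [L^2 M T^-2]; v has dimensions [L T^-1].
As written, the RHS mv^3 (exponent 3 on v) has dimensions [L^3 M T^-3], which does not match.
With exponent 2, the RHS mv^2 has dimensions [L^2 M T^-2], matching the LHS.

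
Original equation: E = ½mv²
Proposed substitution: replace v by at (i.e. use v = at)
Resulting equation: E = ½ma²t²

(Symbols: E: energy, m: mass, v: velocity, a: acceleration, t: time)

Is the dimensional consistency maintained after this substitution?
Yes

[v] = [L T^-1] and [at] = [L T^-1]. These match, so the substitution replaces a quantity by one of the same dimensions and the result E = ½ma²t² has LHS [L^2 M T^-2] vs RHS [L^2 M T^-2] — still consistent.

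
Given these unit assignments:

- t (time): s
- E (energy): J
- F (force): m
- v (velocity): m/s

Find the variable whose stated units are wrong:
F

The variable F (force) should have units N, not m.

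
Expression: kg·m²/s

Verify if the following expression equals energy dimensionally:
No

The expression kg·m²/s has dimensions [L^2 M T^-1], but energy has dimensions [L^2 M T^-2].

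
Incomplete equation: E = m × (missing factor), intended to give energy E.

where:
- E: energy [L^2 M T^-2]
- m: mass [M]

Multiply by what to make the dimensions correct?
v² (velocity squared), dimensions [L^2 T^-2]

E has dimensions [L^2 M T^-2] and m has dimensions [M].
The missing factor must have dimensions [L^2 M T^-2] / [M] = [L^2 T^-2], i.e. velocity squared (v²).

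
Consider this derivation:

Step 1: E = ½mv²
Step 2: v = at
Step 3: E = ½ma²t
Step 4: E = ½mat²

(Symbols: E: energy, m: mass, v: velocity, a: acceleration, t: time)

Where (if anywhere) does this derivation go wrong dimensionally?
Step 3

Step 1: E = ½mv² → LHS [L^2 M T^-2], RHS [L^2 M T^-2] ✓
Step 2: v = at → LHS [L T^-1], RHS [L T^-1] ✓
Step 3: E = ½ma²t → LHS [L^2 M T^-2], RHS [L^2 M T^-3] ✗

The first dimensional inconsistency appears in step 3: E = ½ma²t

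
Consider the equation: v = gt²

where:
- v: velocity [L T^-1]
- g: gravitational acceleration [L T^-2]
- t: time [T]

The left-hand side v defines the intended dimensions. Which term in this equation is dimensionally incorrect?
The right-hand side term gt²

v has dimensions [L T^-1], but gt² has dimensions [L], so the term gt² is dimensionally wrong for v.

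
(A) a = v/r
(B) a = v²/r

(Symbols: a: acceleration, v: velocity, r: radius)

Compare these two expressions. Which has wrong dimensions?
(A)

(A) a = v/r: LHS [L T^-2], RHS [T^-1] ✗
(B) a = v²/r: LHS [L T^-2], RHS [L T^-2] ✓

Expression (A) a = v/r is dimensionally incorrect.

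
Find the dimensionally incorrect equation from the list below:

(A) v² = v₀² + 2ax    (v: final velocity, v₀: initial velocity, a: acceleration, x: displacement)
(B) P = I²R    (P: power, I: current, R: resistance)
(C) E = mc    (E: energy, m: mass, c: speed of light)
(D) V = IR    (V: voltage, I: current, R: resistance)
(C) E = mc

The equation (C) E = mc is dimensionally incorrect.

LHS (E): [L^2 M T^-2]
RHS (mc): [L M T^-1] ✗

The dimensions do not match. The other three equations balance.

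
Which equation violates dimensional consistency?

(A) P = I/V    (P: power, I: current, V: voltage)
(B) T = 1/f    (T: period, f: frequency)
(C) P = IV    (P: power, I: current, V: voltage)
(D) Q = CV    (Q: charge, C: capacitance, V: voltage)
(A) P = I/V

The equation (A) P = I/V is dimensionally incorrect.

LHS (P): [L^2 M T^-3]
RHS (I/V): [I^2 L^-2 M^-1 T^3] ✗

The dimensions do not match. The other three equations balance.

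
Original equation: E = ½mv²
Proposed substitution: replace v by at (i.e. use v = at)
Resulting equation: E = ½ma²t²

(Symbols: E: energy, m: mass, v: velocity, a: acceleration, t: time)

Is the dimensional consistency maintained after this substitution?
Yes

[v] = [L T^-1] and [at] = [L T^-1]. These match, so the substitution replaces a quantity by one of the same dimensions and the result E = ½ma²t² has LHS [L^2 M T^-2] vs RHS [L^2 M T^-2] — still consistent.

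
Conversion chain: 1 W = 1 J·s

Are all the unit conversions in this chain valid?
The chain is incorrect (it contains an error).

Incorrect: Watt is J/s, not J·s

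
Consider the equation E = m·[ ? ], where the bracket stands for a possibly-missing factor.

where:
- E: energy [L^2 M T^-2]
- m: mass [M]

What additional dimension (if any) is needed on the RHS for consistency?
[L^2 T^-2] — velocity squared (e.g. v²)

E has dimensions [L^2 M T^-2]; m has dimensions [M].
The bracketed factor must supply [L^2 M T^-2] / [M] = [L^2 T^-2].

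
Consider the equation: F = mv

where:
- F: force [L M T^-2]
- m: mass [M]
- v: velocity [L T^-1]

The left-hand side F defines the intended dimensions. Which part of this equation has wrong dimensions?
The right-hand side term mv

F has dimensions [L M T^-2], but mv has dimensions [L M T^-1], so the term mv is dimensionally wrong for F.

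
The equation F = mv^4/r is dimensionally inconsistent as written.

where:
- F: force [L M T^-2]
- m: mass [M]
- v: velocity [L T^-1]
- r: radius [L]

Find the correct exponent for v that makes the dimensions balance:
The exponent of v should be 2: F = mv^2/r

The LHS F has dimensions [L M T^-2]; v has dimensions [L T^-1].
As written, the RHS mv^4/r (exponent 4 on v) has dimensions [L^3 M T^-4], which does not match.
With exponent 2, the RHS mv^2/r has dimensions [L M T^-2], matching the LHS.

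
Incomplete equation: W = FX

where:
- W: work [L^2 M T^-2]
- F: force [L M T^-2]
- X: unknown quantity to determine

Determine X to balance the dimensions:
X = d (distance), dimensions [L]

W has dimensions [L^2 M T^-2]; the rest of the RHS (F) has dimensions [L M T^-2].
So X must have dimensions [L] — X = d (distance).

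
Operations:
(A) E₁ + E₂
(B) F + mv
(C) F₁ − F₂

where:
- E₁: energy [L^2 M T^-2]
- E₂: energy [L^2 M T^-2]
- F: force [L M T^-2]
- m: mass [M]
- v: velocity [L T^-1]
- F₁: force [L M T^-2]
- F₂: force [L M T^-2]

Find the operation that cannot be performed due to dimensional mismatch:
(B) F + mv

(A) E₁ + E₂: E₁ [L^2 M T^-2] and E₂ [L^2 M T^-2] — same dimensions ✓
(B) F + mv: F [L M T^-2] and mv [L M T^-1] — different dimensions cannot be added/subtracted ✗
(C) F₁ − F₂: F₁ [L M T^-2] and F₂ [L M T^-2] — same dimensions ✓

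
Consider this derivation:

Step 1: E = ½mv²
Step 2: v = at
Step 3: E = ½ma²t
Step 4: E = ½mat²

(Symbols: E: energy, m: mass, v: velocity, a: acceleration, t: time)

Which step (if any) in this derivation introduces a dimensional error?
Step 3

Step 1: E = ½mv² → LHS [L^2 M T^-2], RHS [L^2 M T^-2] ✓
Step 2: v = at → LHS [L T^-1], RHS [L T^-1] ✓
Step 3: E = ½ma²t → LHS [L^2 M T^-2], RHS [L^2 M T^-3] ✗

The first dimensional inconsistency appears in step 3: E = ½ma²t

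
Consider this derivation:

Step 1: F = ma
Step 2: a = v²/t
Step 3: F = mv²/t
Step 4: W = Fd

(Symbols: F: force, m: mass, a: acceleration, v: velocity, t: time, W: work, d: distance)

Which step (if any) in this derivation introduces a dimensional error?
Step 2

Step 1: F = ma → LHS [L M T^-2], RHS [L M T^-2] ✓
Step 2: a = v²/t → LHS [L T^-2], RHS [L^2 T^-3] ✗

The first dimensional inconsistency appears in step 2: a = v²/t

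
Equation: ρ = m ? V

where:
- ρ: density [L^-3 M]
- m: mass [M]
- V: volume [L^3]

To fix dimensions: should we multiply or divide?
division (÷): ρ = m ÷ V

ρ [L^-3 M]; m [M]; V [L^3].
m × V → [L^3 M] ✗
m ÷ V → [L^-3 M] ✓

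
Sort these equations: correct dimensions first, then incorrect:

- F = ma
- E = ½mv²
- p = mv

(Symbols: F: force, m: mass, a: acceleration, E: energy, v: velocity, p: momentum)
Dimensionally correct: F = ma, E = ½mv², p = mv
Dimensionally incorrect: none
Ordered (correct first, then incorrect): F = ma, E = ½mv², p = mv

- F = ma: LHS [L M T^-2], RHS [L M T^-2] → correct ✓
- E = ½mv²: LHS [L^2 M T^-2], RHS [L^2 M T^-2] → correct ✓
- p = mv: LHS [L M T^-1], RHS [L M T^-1] → correct ✓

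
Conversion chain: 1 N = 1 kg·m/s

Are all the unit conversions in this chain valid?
The chain is incorrect (it contains an error).

Incorrect: Newton is kg·m/s², not kg·m/s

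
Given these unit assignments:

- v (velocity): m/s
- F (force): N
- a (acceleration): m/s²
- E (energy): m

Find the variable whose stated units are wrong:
E

The variable E (energy) should have units J, not m.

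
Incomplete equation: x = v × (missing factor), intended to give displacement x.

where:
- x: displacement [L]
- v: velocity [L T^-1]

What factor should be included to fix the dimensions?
t (time), dimensions [T]

x has dimensions [L] and v has dimensions [L T^-1].
The missing factor must have dimensions [L] / [L T^-1] = [T], i.e. time (t).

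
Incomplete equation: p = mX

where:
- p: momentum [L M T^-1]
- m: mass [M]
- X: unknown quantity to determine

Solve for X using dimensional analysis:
X = v (velocity), dimensions [L T^-1]

p has dimensions [L M T^-1]; the rest of the RHS (m) has dimensions [M].
So X must have dimensions [L T^-1] — X = v (velocity).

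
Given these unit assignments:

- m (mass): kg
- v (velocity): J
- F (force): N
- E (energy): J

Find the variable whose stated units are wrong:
v

The variable v (velocity) should have units m/s, not J.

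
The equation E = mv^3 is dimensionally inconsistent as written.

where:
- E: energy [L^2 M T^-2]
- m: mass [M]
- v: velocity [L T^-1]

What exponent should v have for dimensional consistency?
The exponent of v should be 2: E = mv^2

The LHS E has dimensions [L^2 M T^-2]; v has dimensions [L T^-1].
As written, the RHS mv^3 (exponent 3 on v) has dimensions [L^3 M T^-3], which does not match.
With exponent 2, the RHS mv^2 has dimensions [L^2 M T^-2], matching the LHS.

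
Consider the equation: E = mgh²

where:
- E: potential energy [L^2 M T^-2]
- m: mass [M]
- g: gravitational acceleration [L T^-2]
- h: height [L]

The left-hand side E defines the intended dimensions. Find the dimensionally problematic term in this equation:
The right-hand side term mgh²

E has dimensions [L^2 M T^-2], but mgh² has dimensions [L^3 M T^-2], so the term mgh² is dimensionally wrong for E.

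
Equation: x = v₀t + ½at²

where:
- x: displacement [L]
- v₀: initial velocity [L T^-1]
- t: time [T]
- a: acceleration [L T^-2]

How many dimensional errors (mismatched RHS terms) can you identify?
0

LHS x: [L]
- v₀t: [L] ✓
- ½at²: [L] ✓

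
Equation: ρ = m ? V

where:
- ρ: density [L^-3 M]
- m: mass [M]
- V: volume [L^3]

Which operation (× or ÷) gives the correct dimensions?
division (÷): ρ = m ÷ V

ρ [L^-3 M]; m [M]; V [L^3].
m × V → [L^3 M] ✗
m ÷ V → [L^-3 M] ✓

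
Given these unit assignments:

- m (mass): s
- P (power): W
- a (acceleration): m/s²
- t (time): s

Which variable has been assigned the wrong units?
m

The variable m (mass) should have units kg, not s.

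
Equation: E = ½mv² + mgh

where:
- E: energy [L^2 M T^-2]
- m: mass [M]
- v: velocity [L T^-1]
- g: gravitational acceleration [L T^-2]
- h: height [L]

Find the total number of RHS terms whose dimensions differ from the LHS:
0

LHS E: [L^2 M T^-2]
- ½mv²: [L^2 M T^-2] ✓
- mgh: [L^2 M T^-2] ✓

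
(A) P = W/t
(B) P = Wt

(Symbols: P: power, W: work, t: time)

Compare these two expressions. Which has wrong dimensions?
(B)

(A) P = W/t: LHS [L^2 M T^-3], RHS [L^2 M T^-3] ✓
(B) P = Wt: LHS [L^2 M T^-3], RHS [L^2 M T^-1] ✗

Expression (B) P = Wt is dimensionally incorrect.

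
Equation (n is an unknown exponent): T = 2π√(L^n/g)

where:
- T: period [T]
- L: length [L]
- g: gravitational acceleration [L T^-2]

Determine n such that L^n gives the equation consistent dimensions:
n = 1

T has dimensions [T]; L has dimensions [L].
With n = 1: 2π√(L^1/g) has dimensions [T], matching the LHS ✓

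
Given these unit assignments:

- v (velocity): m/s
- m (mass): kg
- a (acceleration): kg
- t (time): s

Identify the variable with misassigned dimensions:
a

The variable a (acceleration) should have units m/s², not kg.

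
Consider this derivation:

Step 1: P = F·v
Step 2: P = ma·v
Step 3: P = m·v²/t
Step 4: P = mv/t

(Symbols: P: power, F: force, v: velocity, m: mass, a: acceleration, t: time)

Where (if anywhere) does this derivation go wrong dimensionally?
Step 4

Step 1: P = F·v → LHS [L^2 M T^-3], RHS [L^2 M T^-3] ✓
Step 2: P = ma·v → LHS [L^2 M T^-3], RHS [L^2 M T^-3] ✓
Step 3: P = m·v²/t → LHS [L^2 M T^-3], RHS [L^2 M T^-3] ✓
Step 4: P = mv/t → LHS [L^2 M T^-3], RHS [L M T^-2] ✗

The first dimensional inconsistency appears in step 4: P = mv/t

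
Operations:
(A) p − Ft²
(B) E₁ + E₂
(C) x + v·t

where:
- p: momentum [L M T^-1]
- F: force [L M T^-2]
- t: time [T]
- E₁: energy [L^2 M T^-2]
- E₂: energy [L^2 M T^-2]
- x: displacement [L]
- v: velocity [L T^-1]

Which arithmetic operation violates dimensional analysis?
(A) p − Ft²

(A) p − Ft²: p [L M T^-1] and Ft² [L M] — different dimensions cannot be added/subtracted ✗
(B) E₁ + E₂: E₁ [L^2 M T^-2] and E₂ [L^2 M T^-2] — same dimensions ✓
(C) x + v·t: x [L] and v·t [L] — same dimensions ✓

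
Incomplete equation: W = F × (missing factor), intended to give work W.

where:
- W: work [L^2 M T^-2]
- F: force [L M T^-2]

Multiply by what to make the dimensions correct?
d (distance), dimensions [L]

W has dimensions [L^2 M T^-2] and F has dimensions [L M T^-2].
The missing factor must have dimensions [L^2 M T^-2] / [L M T^-2] = [L], i.e. distance (d).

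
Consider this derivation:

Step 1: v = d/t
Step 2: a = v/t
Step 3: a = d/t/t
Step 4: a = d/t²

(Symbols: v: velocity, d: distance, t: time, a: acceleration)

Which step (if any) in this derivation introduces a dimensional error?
No step introduces an error — all steps are dimensionally consistent.

Step 1: v = d/t → LHS [L T^-1], RHS [L T^-1] ✓
Step 2: a = v/t → LHS [L T^-2], RHS [L T^-2] ✓
Step 3: a = d/t/t → LHS [L T^-2], RHS [L T^-2] ✓
Step 4: a = d/t² → LHS [L T^-2], RHS [L T^-2] ✓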